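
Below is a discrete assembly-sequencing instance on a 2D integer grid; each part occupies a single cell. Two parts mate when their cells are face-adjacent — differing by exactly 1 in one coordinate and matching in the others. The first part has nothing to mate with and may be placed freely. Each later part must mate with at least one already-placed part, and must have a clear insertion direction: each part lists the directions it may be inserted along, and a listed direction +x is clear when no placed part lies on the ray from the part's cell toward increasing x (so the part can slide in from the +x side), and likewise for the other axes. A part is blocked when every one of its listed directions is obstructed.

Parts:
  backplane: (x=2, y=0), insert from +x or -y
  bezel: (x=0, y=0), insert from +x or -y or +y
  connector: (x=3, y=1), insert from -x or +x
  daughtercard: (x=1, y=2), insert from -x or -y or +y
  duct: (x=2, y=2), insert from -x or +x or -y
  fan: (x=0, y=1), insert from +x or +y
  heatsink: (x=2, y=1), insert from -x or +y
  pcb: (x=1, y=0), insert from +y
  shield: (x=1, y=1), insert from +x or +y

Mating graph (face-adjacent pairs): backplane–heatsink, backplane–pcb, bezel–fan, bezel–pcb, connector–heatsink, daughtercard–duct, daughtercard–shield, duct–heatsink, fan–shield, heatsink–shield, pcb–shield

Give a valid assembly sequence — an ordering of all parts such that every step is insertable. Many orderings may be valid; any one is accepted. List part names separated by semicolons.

1. backplane@(2, 0) [+x clear] — {backplane}
2. pcb@(1, 0) [+y clear] — {backplane, pcb}
3. bezel@(0, 0) [-y clear] — {backplane, bezel, pcb}
4. shield@(1, 1) [+x clear] — {backplane, bezel, pcb, shield}
5. fan@(0, 1) [+y clear] — {backplane, bezel, fan, pcb, shield}
6. heatsink@(2, 1) [+y clear] — {backplane, bezel, fan, heatsink, pcb, shield}
7. duct@(2, 2) [-x clear] — {backplane, bezel, duct, fan, heatsink, pcb, shield}
8. daughtercard@(1, 2) [-x clear] — {backplane, bezel, daughtercard, duct, fan, heatsink, pcb, shield}
9. connector@(3, 1) [+x clear] — {backplane, bezel, connector, daughtercard, duct, fan, heatsink, pcb, shield}

backplane; pcb; bezel; shield; fan; heatsink; duct; daughtercard; connector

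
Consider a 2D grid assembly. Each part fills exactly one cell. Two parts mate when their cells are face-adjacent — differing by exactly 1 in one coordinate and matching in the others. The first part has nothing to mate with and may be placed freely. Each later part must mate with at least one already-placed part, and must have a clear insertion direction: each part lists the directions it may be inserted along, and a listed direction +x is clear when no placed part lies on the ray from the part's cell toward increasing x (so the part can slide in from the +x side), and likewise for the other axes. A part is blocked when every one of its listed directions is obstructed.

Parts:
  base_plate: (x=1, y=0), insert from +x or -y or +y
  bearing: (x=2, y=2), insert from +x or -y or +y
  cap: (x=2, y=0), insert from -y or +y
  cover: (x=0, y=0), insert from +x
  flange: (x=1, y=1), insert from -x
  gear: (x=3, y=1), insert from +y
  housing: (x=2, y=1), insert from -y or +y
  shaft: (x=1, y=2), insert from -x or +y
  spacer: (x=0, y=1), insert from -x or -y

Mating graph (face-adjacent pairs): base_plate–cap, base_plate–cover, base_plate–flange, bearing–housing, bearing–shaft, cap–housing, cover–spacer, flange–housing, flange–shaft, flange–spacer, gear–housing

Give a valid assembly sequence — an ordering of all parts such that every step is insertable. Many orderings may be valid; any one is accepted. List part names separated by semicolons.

1. bearing@(2, 2) [+x clear] — {bearing}
2. shaft@(1, 2) [-x clear] — {bearing, shaft}
3. flange@(1, 1) [-x clear] — {bearing, flange, shaft}
4. spacer@(0, 1) [-x clear] — {bearing, flange, shaft, spacer}
5. cover@(0, 0) [+x clear] — {bearing, cover, flange, shaft, spacer}
6. base_plate@(1, 0) [+x clear] — {base_plate, bearing, cover, flange, shaft, spacer}
7. housing@(2, 1) [-y clear] — {base_plate, bearing, cover, flange, housing, shaft, spacer}
8. gear@(3, 1) [+y clear] — {base_plate, bearing, cover, flange, gear, housing, shaft, spacer}
9. cap@(2, 0) [-y clear] — {base_plate, bearing, cap, cover, flange, gear, housing, shaft, spacer}

bearing; shaft; flange; spacer; cover; base_plate; housing; gear; cap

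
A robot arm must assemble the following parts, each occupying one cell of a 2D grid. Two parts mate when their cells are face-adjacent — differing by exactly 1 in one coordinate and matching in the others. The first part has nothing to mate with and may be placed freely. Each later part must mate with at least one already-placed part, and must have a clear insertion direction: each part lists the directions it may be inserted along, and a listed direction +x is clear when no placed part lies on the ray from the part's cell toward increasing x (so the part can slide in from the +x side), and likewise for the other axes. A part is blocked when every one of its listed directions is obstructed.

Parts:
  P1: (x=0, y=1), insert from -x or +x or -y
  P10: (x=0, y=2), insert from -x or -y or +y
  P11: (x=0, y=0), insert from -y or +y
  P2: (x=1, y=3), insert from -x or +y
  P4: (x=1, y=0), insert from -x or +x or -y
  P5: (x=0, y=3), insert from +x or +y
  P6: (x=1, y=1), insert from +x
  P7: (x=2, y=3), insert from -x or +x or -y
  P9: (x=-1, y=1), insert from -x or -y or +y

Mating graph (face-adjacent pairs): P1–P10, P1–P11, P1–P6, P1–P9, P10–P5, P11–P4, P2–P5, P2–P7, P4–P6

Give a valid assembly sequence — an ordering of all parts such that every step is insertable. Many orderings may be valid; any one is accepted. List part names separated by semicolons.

1. P6@(1, 1) [+x clear] — {P6}
2. P4@(1, 0) [-x clear] — {P4, P6}
3. P1@(0, 1) [-x clear] — {P1, P4, P6}
4. P9@(-1, 1) [-x clear] — {P1, P4, P6, P9}
5. P10@(0, 2) [-x clear] — {P1, P10, P4, P6, P9}
6. P5@(0, 3) [+x clear] — {P1, P10, P4, P5, P6, P9}
7. P2@(1, 3) [+y clear] — {P1, P10, P2, P4, P5, P6, P9}
8. P7@(2, 3) [+x clear] — {P1, P10, P2, P4, P5, P6, P7, P9}
9. P11@(0, 0) [-y clear] — {P1, P10, P11, P2, P4, P5, P6, P7, P9}

P6; P4; P1; P9; P10; P5; P2; P7; P11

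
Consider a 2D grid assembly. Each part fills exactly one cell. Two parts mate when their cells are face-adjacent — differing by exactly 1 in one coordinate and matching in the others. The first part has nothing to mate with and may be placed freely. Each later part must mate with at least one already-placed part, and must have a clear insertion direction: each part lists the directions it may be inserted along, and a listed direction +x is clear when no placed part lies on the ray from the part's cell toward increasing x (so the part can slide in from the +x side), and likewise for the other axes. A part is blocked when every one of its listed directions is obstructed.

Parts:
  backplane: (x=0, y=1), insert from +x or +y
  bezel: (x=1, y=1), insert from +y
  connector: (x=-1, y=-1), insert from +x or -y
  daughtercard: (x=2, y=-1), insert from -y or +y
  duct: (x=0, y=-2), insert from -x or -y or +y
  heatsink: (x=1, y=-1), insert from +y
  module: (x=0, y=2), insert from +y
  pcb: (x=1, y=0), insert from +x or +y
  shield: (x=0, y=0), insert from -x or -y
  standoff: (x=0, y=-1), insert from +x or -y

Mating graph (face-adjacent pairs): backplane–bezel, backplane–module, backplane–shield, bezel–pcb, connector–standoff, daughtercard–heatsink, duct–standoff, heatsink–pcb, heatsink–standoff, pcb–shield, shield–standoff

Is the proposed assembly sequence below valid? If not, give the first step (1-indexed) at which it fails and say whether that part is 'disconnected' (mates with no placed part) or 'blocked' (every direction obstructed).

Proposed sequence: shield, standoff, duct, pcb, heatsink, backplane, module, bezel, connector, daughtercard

1. shield@(0, 0) [-x clear] — {shield}
2. standoff@(0, -1) [+x clear] — {shield, standoff}
3. duct@(0, -2) [-x clear] — {duct, shield, standoff}
4. pcb@(1, 0) [+x clear] — {duct, pcb, shield, standoff}
5. heatsink@(1, -1) — +y all obstructed ⇒ blocked

Invalid at step 5 (blocked)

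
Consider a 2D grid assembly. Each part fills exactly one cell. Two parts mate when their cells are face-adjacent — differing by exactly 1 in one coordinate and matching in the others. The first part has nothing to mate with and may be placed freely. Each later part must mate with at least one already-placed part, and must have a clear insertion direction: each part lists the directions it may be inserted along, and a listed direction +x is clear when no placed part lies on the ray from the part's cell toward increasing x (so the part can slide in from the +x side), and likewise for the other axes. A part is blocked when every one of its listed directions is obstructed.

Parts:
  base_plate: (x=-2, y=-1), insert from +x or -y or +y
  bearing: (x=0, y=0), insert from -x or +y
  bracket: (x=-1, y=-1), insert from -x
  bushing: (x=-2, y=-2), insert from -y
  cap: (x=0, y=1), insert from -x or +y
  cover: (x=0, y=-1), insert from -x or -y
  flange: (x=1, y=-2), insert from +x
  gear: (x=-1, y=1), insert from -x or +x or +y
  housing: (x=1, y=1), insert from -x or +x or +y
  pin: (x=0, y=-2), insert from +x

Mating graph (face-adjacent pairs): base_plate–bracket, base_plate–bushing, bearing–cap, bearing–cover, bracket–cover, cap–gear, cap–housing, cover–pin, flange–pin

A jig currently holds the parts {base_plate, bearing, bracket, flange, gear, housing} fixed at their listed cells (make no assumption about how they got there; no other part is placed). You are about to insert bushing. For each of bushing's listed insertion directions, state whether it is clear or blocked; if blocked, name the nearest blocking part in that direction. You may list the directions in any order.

-y: clear

-y: ray from bushing(-2, -2) has no placed part ⇒ clear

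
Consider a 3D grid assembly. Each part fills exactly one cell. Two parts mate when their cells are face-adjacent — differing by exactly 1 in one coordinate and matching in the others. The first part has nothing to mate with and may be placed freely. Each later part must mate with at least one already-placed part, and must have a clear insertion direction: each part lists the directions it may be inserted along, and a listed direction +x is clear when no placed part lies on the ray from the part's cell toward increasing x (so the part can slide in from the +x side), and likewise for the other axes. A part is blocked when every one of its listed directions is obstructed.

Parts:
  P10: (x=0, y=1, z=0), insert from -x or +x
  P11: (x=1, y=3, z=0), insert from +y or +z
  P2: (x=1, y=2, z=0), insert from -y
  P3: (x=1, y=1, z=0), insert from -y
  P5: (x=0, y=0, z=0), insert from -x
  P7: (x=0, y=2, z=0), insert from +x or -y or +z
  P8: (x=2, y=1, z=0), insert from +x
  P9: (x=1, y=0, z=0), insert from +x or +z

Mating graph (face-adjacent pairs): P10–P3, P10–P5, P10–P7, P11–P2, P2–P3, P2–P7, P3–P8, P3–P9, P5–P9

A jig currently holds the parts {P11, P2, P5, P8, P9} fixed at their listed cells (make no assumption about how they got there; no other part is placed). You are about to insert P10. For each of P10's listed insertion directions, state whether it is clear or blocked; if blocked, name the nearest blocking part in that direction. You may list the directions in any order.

+x: blocked by P8; -x: clear

-x: ray from P10(0, 1, 0) has no placed part ⇒ clear
+x: nearest on ray is P8@(2, 1, 0) ⇒ blocked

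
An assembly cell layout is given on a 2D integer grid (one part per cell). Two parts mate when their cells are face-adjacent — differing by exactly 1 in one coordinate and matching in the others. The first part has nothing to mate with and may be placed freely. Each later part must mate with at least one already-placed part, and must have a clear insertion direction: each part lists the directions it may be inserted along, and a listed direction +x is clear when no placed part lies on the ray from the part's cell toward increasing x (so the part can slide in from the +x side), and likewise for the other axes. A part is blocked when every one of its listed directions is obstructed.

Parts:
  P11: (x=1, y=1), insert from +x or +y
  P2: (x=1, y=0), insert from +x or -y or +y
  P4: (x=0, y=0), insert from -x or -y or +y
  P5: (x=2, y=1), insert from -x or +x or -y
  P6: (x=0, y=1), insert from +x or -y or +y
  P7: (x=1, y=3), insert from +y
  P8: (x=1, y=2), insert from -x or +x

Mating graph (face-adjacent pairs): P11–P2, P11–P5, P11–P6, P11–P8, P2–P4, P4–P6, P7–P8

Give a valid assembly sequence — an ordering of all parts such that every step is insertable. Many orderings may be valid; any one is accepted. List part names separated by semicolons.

1. P5@(2, 1) [-x clear] — {P5}
2. P11@(1, 1) [+y clear] — {P11, P5}
3. P2@(1, 0) [+x clear] — {P11, P2, P5}
4. P4@(0, 0) [-x clear] — {P11, P2, P4, P5}
5. P8@(1, 2) [-x clear] — {P11, P2, P4, P5, P8}
6. P7@(1, 3) [+y clear] — {P11, P2, P4, P5, P7, P8}
7. P6@(0, 1) [+y clear] — {P11, P2, P4, P5, P6, P7, P8}

P5; P11; P2; P4; P8; P7; P6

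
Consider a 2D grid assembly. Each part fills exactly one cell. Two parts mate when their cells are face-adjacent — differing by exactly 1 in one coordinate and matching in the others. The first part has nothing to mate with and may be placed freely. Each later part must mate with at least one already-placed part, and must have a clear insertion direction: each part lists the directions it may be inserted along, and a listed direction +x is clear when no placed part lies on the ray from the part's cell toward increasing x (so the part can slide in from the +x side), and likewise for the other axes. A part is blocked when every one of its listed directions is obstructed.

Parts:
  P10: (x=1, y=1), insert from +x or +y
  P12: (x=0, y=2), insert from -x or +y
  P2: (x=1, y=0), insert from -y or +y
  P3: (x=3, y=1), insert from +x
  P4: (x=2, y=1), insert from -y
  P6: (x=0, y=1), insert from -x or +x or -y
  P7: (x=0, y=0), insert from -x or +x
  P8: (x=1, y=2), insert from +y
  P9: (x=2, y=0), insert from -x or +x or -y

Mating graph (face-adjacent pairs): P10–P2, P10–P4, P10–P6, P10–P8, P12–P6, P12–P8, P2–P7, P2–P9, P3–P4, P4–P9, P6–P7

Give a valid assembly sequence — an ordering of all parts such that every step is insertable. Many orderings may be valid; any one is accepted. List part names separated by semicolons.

P7; P2; P10; P4; P3; P9; P8; P12; P6

1. P7@(0, 0) [-x clear] — {P7}
2. P2@(1, 0) [-y clear] — {P2, P7}
3. P10@(1, 1) [+x clear] — {P10, P2, P7}
4. P4@(2, 1) [-y clear] — {P10, P2, P4, P7}
5. P3@(3, 1) [+x clear] — {P10, P2, P3, P4, P7}
6. P9@(2, 0) [+x clear] — {P10, P2, P3, P4, P7, P9}
7. P8@(1, 2) [+y clear] — {P10, P2, P3, P4, P7, P8, P9}
8. P12@(0, 2) [-x clear] — {P10, P12, P2, P3, P4, P7, P8, P9}
9. P6@(0, 1) [-x clear] — {P10, P12, P2, P3, P4, P6, P7, P8, P9}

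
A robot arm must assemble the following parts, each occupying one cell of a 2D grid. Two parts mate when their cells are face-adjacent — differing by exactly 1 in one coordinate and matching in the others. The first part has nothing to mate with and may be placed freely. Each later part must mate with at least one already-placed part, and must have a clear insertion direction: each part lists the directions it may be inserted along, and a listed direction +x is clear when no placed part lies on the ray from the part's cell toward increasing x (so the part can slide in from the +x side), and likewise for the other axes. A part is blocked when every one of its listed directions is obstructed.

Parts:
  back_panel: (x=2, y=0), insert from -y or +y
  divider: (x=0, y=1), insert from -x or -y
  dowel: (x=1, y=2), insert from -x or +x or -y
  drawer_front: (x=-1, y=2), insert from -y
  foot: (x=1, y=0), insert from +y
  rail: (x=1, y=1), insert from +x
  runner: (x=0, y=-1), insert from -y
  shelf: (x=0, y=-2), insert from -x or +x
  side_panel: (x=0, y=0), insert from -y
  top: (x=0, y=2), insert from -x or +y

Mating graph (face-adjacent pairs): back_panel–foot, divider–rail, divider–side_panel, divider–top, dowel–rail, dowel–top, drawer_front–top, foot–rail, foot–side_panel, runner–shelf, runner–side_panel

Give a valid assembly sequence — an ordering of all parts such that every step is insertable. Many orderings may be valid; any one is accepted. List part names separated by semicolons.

1. divider@(0, 1) [-x clear] — {divider}
2. side_panel@(0, 0) [-y clear] — {divider, side_panel}
3. runner@(0, -1) [-y clear] — {divider, runner, side_panel}
4. shelf@(0, -2) [-x clear] — {divider, runner, shelf, side_panel}
5. foot@(1, 0) [+y clear] — {divider, foot, runner, shelf, side_panel}
6. back_panel@(2, 0) [-y clear] — {back_panel, divider, foot, runner, shelf, side_panel}
7. rail@(1, 1) [+x clear] — {back_panel, divider, foot, rail, runner, shelf, side_panel}
8. dowel@(1, 2) [-x clear] — {back_panel, divider, dowel, foot, rail, runner, shelf, side_panel}
9. top@(0, 2) [-x clear] — {back_panel, divider, dowel, foot, rail, runner, shelf, side_panel, top}
10. drawer_front@(-1, 2) [-y clear] — {back_panel, divider, dowel, drawer_front, foot, rail, runner, shelf, side_panel, top}

divider; side_panel; runner; shelf; foot; back_panel; rail; dowel; top; drawer_front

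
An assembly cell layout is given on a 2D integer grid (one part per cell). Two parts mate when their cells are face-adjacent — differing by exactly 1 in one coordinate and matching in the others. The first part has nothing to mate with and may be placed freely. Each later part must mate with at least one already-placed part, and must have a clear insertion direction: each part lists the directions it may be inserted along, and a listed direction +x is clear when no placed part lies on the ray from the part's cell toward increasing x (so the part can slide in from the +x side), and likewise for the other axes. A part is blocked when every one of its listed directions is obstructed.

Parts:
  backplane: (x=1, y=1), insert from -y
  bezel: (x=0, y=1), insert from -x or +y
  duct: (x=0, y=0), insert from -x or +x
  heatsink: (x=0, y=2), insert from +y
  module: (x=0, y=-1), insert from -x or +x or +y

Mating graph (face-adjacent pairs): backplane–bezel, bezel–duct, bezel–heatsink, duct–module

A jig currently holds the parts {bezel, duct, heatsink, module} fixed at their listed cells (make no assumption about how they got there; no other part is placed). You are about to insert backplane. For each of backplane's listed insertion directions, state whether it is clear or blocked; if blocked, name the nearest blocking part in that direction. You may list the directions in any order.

-y: clear

-y: ray from backplane(1, 1) has no placed part ⇒ clear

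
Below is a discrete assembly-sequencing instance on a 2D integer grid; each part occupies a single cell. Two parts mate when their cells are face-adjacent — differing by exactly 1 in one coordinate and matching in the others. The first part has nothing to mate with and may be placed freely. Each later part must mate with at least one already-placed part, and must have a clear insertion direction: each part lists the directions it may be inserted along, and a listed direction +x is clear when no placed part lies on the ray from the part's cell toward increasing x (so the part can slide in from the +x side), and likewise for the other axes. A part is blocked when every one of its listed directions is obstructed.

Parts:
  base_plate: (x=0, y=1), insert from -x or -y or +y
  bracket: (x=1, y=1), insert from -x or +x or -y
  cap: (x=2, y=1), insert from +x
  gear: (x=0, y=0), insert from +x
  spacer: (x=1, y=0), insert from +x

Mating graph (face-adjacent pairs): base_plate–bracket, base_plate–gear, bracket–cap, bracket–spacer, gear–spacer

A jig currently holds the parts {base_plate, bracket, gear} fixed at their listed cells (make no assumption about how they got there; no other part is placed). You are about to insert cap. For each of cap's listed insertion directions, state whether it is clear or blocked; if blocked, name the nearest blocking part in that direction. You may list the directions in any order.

+x: ray from cap(2, 1) has no placed part ⇒ clear

+x: clear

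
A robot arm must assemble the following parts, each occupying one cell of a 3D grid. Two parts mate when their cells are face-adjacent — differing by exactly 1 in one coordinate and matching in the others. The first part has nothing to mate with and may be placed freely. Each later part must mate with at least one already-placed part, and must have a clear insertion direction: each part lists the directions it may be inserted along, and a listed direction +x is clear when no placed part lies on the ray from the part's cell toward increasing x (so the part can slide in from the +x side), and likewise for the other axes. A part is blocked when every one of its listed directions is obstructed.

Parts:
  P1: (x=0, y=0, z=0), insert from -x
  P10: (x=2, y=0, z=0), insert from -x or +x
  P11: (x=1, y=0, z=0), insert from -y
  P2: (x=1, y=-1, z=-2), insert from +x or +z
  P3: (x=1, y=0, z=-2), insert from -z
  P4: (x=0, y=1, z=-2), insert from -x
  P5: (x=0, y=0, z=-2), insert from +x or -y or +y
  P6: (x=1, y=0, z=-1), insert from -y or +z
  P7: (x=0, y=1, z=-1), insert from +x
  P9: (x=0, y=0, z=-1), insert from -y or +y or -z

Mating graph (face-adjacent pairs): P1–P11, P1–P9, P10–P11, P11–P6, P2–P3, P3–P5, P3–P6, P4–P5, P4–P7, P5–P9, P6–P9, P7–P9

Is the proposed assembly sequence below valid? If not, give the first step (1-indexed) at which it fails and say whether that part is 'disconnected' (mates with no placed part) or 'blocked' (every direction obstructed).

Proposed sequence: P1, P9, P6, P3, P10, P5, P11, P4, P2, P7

1. P1@(0, 0, 0) [-x clear] — {P1}
2. P9@(0, 0, -1) [-y clear] — {P1, P9}
3. P6@(1, 0, -1) [-y clear] — {P1, P6, P9}
4. P3@(1, 0, -2) [-z clear] — {P1, P3, P6, P9}
5. P10@(2, 0, 0) — no placed neighbour ⇒ disconnected

Invalid at step 5 (disconnected)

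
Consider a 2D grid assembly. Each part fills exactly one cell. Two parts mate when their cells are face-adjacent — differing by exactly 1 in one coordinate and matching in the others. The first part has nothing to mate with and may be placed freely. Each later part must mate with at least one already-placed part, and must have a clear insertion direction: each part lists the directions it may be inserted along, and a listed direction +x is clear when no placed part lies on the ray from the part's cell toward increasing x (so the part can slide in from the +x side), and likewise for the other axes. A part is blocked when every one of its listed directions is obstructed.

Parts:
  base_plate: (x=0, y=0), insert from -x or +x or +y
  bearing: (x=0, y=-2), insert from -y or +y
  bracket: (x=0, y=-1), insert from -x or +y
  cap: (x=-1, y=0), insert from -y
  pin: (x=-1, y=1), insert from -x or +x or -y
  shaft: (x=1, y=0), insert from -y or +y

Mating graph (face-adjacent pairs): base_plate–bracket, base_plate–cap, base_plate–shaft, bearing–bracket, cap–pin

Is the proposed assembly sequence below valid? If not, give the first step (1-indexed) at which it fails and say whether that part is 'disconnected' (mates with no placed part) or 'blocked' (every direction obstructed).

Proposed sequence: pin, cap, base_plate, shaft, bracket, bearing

Valid

1. pin@(-1, 1) [-x clear] — {pin}
2. cap@(-1, 0) [-y clear] — {cap, pin}
3. base_plate@(0, 0) [+x clear] — {base_plate, cap, pin}
4. shaft@(1, 0) [-y clear] — {base_plate, cap, pin, shaft}
5. bracket@(0, -1) [-x clear] — {base_plate, bracket, cap, pin, shaft}
6. bearing@(0, -2) [-y clear] — {base_plate, bearing, bracket, cap, pin, shaft}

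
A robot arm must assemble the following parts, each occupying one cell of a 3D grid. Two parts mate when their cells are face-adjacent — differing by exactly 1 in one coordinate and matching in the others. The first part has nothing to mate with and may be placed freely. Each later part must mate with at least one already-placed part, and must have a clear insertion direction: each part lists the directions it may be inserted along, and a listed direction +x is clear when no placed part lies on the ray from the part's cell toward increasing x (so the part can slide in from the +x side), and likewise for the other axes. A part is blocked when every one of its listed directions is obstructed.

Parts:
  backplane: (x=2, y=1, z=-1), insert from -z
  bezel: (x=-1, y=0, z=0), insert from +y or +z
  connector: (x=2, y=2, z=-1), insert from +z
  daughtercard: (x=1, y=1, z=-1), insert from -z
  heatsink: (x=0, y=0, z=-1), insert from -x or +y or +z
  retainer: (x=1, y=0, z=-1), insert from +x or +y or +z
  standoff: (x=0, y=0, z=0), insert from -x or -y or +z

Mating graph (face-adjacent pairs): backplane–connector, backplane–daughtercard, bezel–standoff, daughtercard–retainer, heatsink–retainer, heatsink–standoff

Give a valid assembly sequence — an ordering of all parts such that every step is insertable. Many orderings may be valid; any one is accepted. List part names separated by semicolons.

1. daughtercard@(1, 1, -1) [-z clear] — {daughtercard}
2. backplane@(2, 1, -1) [-z clear] — {backplane, daughtercard}
3. connector@(2, 2, -1) [+z clear] — {backplane, connector, daughtercard}
4. retainer@(1, 0, -1) [+x clear] — {backplane, connector, daughtercard, retainer}
5. heatsink@(0, 0, -1) [-x clear] — {backplane, connector, daughtercard, heatsink, retainer}
6. standoff@(0, 0, 0) [-x clear] — {backplane, connector, daughtercard, heatsink, retainer, standoff}
7. bezel@(-1, 0, 0) [+y clear] — {backplane, bezel, connector, daughtercard, heatsink, retainer, standoff}

daughtercard; backplane; connector; retainer; heatsink; standoff; bezel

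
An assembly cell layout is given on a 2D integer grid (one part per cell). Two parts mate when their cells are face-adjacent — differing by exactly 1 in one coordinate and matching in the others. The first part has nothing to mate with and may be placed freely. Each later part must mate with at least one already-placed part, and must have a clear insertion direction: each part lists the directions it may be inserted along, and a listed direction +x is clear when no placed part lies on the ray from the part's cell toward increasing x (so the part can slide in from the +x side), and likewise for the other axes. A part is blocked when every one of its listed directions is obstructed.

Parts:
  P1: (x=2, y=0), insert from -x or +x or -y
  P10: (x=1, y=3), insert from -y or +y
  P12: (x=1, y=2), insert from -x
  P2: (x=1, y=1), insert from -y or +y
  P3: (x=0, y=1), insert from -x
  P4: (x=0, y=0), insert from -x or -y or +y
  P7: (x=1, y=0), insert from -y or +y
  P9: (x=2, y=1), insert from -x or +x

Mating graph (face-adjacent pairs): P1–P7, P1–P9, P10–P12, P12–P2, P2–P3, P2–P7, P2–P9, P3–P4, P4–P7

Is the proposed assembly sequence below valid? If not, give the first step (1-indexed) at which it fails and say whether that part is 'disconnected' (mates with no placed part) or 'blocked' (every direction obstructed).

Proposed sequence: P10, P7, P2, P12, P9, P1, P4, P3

1. P10@(1, 3) [-y clear] — {P10}
2. P7@(1, 0) — no placed neighbour ⇒ disconnected

Invalid at step 2 (disconnected)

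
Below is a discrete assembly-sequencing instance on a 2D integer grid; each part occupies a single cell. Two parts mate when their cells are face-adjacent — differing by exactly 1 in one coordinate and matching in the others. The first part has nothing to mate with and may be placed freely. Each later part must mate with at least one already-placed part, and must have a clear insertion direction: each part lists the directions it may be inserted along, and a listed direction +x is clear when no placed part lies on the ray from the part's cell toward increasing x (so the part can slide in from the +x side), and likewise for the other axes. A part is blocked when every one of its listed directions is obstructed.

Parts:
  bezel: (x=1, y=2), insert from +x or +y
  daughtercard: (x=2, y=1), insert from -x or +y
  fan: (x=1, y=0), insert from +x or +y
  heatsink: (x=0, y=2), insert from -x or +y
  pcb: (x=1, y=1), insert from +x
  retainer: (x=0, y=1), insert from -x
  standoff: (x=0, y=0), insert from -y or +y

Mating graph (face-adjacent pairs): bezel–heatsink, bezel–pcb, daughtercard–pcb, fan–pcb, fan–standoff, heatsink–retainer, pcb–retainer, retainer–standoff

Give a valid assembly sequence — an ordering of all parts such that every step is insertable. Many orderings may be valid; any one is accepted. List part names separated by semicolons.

retainer; standoff; fan; pcb; bezel; daughtercard; heatsink

1. retainer@(0, 1) [-x clear] — {retainer}
2. standoff@(0, 0) [-y clear] — {retainer, standoff}
3. fan@(1, 0) [+x clear] — {fan, retainer, standoff}
4. pcb@(1, 1) [+x clear] — {fan, pcb, retainer, standoff}
5. bezel@(1, 2) [+x clear] — {bezel, fan, pcb, retainer, standoff}
6. daughtercard@(2, 1) [+y clear] — {bezel, daughtercard, fan, pcb, retainer, standoff}
7. heatsink@(0, 2) [-x clear] — {bezel, daughtercard, fan, heatsink, pcb, retainer, standoff}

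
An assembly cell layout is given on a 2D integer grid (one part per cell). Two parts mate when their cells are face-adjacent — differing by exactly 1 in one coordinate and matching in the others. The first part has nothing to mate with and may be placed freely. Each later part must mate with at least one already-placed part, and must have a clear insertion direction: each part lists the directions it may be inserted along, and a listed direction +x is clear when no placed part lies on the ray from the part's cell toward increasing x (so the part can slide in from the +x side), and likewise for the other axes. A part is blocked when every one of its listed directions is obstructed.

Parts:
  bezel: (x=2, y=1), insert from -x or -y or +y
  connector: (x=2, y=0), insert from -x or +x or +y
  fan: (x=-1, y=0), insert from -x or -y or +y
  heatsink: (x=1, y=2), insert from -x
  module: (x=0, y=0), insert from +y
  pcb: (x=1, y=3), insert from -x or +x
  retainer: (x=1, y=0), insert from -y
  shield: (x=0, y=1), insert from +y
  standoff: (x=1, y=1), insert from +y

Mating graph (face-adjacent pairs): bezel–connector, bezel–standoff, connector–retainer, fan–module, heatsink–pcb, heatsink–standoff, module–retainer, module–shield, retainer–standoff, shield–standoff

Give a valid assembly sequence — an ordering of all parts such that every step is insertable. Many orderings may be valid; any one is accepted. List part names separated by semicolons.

1. connector@(2, 0) [-x clear] — {connector}
2. bezel@(2, 1) [-x clear] — {bezel, connector}
3. standoff@(1, 1) [+y clear] — {bezel, connector, standoff}
4. heatsink@(1, 2) [-x clear] — {bezel, connector, heatsink, standoff}
5. retainer@(1, 0) [-y clear] — {bezel, connector, heatsink, retainer, standoff}
6. module@(0, 0) [+y clear] — {bezel, connector, heatsink, module, retainer, standoff}
7. fan@(-1, 0) [-x clear] — {bezel, connector, fan, heatsink, module, retainer, standoff}
8. shield@(0, 1) [+y clear] — {bezel, connector, fan, heatsink, module, retainer, shield, standoff}
9. pcb@(1, 3) [-x clear] — {bezel, connector, fan, heatsink, module, pcb, retainer, shield, standoff}

connector; bezel; standoff; heatsink; retainer; module; fan; shield; pcb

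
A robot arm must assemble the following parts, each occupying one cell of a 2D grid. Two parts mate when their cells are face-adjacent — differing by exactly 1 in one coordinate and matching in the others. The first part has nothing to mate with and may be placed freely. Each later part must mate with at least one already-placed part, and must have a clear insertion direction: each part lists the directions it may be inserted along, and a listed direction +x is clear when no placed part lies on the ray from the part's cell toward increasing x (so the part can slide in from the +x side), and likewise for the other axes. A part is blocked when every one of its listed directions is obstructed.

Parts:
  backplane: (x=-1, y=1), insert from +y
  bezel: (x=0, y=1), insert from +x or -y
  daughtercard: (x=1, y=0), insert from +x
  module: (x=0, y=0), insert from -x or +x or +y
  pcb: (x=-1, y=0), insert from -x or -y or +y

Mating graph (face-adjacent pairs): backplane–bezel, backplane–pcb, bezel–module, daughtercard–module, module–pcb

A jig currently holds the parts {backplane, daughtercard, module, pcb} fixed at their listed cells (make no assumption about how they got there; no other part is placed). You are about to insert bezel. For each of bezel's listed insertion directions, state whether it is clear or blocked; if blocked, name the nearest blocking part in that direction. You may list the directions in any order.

+x: clear; -y: blocked by module

+x: ray from bezel(0, 1) has no placed part ⇒ clear
-y: nearest on ray is module@(0, 0) ⇒ blocked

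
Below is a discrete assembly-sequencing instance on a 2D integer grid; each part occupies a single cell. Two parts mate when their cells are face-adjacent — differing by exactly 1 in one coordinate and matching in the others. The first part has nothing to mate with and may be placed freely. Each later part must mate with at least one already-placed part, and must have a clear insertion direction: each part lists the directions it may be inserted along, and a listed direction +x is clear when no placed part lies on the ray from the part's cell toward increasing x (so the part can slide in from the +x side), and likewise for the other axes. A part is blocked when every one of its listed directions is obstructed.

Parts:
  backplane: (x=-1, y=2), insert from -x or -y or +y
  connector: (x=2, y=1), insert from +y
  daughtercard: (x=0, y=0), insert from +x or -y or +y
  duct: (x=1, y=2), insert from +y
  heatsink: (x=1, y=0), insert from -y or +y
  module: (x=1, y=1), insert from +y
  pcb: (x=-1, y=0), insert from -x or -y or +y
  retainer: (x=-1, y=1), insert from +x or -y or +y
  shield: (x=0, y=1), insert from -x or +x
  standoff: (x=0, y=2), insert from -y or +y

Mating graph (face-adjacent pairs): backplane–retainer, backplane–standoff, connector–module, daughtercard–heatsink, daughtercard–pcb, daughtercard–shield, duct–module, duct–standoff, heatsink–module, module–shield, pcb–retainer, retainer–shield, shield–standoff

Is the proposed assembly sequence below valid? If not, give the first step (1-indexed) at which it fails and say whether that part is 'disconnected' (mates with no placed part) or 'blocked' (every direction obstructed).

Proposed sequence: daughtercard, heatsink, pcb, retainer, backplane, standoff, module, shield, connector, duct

1. daughtercard@(0, 0) [+x clear] — {daughtercard}
2. heatsink@(1, 0) [-y clear] — {daughtercard, heatsink}
3. pcb@(-1, 0) [-x clear] — {daughtercard, heatsink, pcb}
4. retainer@(-1, 1) [+x clear] — {daughtercard, heatsink, pcb, retainer}
5. backplane@(-1, 2) [-x clear] — {backplane, daughtercard, heatsink, pcb, retainer}
6. standoff@(0, 2) [+y clear] — {backplane, daughtercard, heatsink, pcb, retainer, standoff}
7. module@(1, 1) [+y clear] — {backplane, daughtercard, heatsink, module, pcb, retainer, standoff}
8. shield@(0, 1) — -x/+x all obstructed ⇒ blocked

Invalid at step 8 (blocked)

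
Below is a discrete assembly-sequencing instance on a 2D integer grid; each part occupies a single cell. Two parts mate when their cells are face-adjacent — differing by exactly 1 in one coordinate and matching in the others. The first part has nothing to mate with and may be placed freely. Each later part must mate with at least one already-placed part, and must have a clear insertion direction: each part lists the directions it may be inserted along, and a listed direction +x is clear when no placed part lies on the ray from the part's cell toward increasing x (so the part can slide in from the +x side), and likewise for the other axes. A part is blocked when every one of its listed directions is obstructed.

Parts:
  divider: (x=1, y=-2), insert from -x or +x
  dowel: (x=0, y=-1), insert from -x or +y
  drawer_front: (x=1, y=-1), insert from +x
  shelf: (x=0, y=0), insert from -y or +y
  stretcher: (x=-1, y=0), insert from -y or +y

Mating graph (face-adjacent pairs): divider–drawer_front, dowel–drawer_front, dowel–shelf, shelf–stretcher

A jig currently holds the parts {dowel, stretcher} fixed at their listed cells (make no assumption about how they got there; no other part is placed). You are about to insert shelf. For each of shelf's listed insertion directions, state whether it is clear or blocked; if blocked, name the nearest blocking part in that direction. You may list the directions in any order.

-y: nearest on ray is dowel@(0, -1) ⇒ blocked
+y: ray from shelf(0, 0) has no placed part ⇒ clear

+y: clear; -y: blocked by dowel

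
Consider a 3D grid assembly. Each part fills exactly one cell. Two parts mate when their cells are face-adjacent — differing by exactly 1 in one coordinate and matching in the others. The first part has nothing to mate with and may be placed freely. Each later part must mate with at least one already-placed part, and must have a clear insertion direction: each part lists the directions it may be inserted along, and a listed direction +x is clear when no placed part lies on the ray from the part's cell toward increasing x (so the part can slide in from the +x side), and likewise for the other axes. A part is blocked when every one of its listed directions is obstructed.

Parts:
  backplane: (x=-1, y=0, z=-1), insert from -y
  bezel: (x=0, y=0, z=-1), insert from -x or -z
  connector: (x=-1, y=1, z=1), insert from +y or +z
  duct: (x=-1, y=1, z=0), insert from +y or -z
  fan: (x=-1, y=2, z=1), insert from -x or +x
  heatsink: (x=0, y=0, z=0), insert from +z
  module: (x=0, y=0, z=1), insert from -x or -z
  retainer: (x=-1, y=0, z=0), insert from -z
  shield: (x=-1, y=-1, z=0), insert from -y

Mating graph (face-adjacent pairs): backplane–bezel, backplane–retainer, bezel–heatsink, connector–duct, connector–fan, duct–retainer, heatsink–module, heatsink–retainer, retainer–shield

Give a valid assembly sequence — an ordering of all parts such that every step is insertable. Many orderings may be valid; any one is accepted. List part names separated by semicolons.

fan; connector; duct; retainer; shield; backplane; heatsink; module; bezel

1. fan@(-1, 2, 1) [-x clear] — {fan}
2. connector@(-1, 1, 1) [+z clear] — {connector, fan}
3. duct@(-1, 1, 0) [+y clear] — {connector, duct, fan}
4. retainer@(-1, 0, 0) [-z clear] — {connector, duct, fan, retainer}
5. shield@(-1, -1, 0) [-y clear] — {connector, duct, fan, retainer, shield}
6. backplane@(-1, 0, -1) [-y clear] — {backplane, connector, duct, fan, retainer, shield}
7. heatsink@(0, 0, 0) [+z clear] — {backplane, connector, duct, fan, heatsink, retainer, shield}
8. module@(0, 0, 1) [-x clear] — {backplane, connector, duct, fan, heatsink, module, retainer, shield}
9. bezel@(0, 0, -1) [-z clear] — {backplane, bezel, connector, duct, fan, heatsink, module, retainer, shield}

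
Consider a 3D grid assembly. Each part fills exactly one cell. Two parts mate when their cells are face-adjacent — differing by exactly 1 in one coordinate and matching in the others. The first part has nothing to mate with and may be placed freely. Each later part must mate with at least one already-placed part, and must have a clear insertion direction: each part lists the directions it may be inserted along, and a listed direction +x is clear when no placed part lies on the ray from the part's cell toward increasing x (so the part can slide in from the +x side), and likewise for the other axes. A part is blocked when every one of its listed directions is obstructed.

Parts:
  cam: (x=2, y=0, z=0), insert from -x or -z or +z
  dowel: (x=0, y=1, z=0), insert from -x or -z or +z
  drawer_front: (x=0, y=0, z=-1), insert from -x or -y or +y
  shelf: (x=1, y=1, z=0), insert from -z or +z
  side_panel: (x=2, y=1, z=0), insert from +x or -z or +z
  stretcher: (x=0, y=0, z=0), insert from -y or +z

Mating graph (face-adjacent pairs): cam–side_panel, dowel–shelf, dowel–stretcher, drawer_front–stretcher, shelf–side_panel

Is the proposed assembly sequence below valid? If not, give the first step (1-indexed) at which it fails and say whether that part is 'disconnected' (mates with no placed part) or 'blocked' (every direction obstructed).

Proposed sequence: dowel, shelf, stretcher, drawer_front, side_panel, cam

Valid

1. dowel@(0, 1, 0) [-x clear] — {dowel}
2. shelf@(1, 1, 0) [-z clear] — {dowel, shelf}
3. stretcher@(0, 0, 0) [-y clear] — {dowel, shelf, stretcher}
4. drawer_front@(0, 0, -1) [-x clear] — {dowel, drawer_front, shelf, stretcher}
5. side_panel@(2, 1, 0) [+x clear] — {dowel, drawer_front, shelf, side_panel, stretcher}
6. cam@(2, 0, 0) [-z clear] — {cam, dowel, drawer_front, shelf, side_panel, stretcher}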